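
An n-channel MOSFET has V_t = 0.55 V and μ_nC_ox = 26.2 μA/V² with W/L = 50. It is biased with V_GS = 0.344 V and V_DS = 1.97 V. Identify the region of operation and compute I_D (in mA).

V_GS = 0.344 V < V_t = 0.55 V, so the transistor is in cutoff.

Cutoff; I_D = 0 mA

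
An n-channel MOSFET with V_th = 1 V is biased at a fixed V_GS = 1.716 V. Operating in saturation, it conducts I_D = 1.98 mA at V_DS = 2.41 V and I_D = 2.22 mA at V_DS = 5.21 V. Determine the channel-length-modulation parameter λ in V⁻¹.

λ = 0.0483 V⁻¹

With V_GS fixed, I_D ∝ (1 + λ V_DS) in saturation, so I_D2/I_D1 = (1 + λ V_DS2)/(1 + λ V_DS1).
2.22/1.98 = 1.121 = (1 + 5.21 λ)/(1 + 2.41 λ).
Solving: λ (I_D1 V_DS2 − I_D2 V_DS1) = I_D2 − I_D1, so λ = (2.22 − 1.98) / (1.98 × 5.21 − 2.22 × 2.41) = 0.24 / 4.97 = 0.0483 V⁻¹.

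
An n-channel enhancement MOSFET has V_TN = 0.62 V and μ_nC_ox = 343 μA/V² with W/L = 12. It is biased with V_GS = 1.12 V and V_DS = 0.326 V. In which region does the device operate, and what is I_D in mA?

Triode; I_D = 0.452 mA

k_n = μ_nC_ox · (W/L) = 4.116 mA/V².
V_ov = V_GS − V_TN = 1.12 − 0.62 = 0.5 V.
Since V_DS = 0.326 V < V_ov = 0.5 V, the device is in the triode region.
I_D = k_n [V_ov · V_DS − ½ V_DS²] = 4.116 × [0.5 × 0.326 − 0.5 × 0.326²] = 0.452 mA.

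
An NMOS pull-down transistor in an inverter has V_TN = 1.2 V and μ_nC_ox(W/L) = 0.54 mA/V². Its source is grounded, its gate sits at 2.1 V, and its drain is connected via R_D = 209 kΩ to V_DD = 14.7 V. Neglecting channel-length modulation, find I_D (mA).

I_D = 0.0696 mA

V_GS = V_G = 2.1 V, so V_ov = 2.1 − 1.2 = 0.9 V.
Assume saturation: I_D = ½ k_n V_ov² = 0.5 × 0.54 × 0.9² = 0.219 mA, giving V_DS = V_DD − I_D R_D = 14.7 − 0.219 × 209 = -31 V.
But -31 V < V_ov = 0.9 V, so the device is actually in triode.
In triode I_D = k_n[V_ov V_DS − ½ V_DS²] and I_D = (V_DD − V_DS)/R_D. Equating: 56.4 V_DS² − 102.6 V_DS + 14.7 = 0, giving V_DS = 0.157 V (the root below V_ov).
I_D = (14.7 − 0.157) / 209 = 0.0696 mA.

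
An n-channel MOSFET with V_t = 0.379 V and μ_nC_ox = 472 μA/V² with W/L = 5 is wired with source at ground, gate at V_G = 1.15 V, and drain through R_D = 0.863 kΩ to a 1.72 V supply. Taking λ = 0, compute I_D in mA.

V_GS = V_G = 1.15 V, so V_ov = 1.15 − 0.379 = 0.771 V.
k_n = μ_nC_ox · (W/L) = 2.36 mA/V².
Assume saturation: I_D = ½ k_n V_ov² = 0.5 × 2.36 × 0.771² = 0.701 mA, giving V_DS = V_DD − I_D R_D = 1.72 − 0.701 × 0.863 = 1.11 V.
V_DS = 1.11 V ≥ V_ov = 0.771 V, confirming saturation.

I_D = 0.701 mA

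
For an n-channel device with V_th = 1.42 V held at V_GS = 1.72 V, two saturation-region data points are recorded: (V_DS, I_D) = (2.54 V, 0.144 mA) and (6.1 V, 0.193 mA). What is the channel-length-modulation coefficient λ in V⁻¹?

With V_GS fixed, I_D ∝ (1 + λ V_DS) in saturation, so I_D2/I_D1 = (1 + λ V_DS2)/(1 + λ V_DS1).
0.193/0.144 = 1.34 = (1 + 6.1 λ)/(1 + 2.54 λ).
Solving: λ (I_D1 V_DS2 − I_D2 V_DS1) = I_D2 − I_D1, so λ = (0.193 − 0.144) / (0.144 × 6.1 − 0.193 × 2.54) = 0.049 / 0.388 = 0.126 V⁻¹.

λ = 0.126 V⁻¹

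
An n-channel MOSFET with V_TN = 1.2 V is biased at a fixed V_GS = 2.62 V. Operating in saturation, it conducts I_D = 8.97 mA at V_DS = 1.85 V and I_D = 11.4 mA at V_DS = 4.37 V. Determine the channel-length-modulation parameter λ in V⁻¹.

With V_GS fixed, I_D ∝ (1 + λ V_DS) in saturation, so I_D2/I_D1 = (1 + λ V_DS2)/(1 + λ V_DS1).
11.4/8.97 = 1.271 = (1 + 4.37 λ)/(1 + 1.85 λ).
Solving: λ (I_D1 V_DS2 − I_D2 V_DS1) = I_D2 − I_D1, so λ = (11.4 − 8.97) / (8.97 × 4.37 − 11.4 × 1.85) = 2.43 / 18.1 = 0.134 V⁻¹.

λ = 0.134 V⁻¹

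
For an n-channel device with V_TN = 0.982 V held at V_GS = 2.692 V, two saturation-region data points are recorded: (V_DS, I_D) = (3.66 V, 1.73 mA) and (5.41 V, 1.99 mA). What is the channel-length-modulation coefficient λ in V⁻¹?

With V_GS fixed, I_D ∝ (1 + λ V_DS) in saturation, so I_D2/I_D1 = (1 + λ V_DS2)/(1 + λ V_DS1).
1.99/1.73 = 1.15 = (1 + 5.41 λ)/(1 + 3.66 λ).
Solving: λ (I_D1 V_DS2 − I_D2 V_DS1) = I_D2 − I_D1, so λ = (1.99 − 1.73) / (1.73 × 5.41 − 1.99 × 3.66) = 0.26 / 2.08 = 0.125 V⁻¹.

λ = 0.125 V⁻¹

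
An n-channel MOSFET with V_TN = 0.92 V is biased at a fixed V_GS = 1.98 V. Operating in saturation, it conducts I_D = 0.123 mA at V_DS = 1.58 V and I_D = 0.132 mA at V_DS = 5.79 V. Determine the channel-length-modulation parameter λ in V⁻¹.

λ = 0.0179 V⁻¹

With V_GS fixed, I_D ∝ (1 + λ V_DS) in saturation, so I_D2/I_D1 = (1 + λ V_DS2)/(1 + λ V_DS1).
0.132/0.123 = 1.073 = (1 + 5.79 λ)/(1 + 1.58 λ).
Solving: λ (I_D1 V_DS2 − I_D2 V_DS1) = I_D2 − I_D1, so λ = (0.132 − 0.123) / (0.123 × 5.79 − 0.132 × 1.58) = 0.009 / 0.504 = 0.0179 V⁻¹.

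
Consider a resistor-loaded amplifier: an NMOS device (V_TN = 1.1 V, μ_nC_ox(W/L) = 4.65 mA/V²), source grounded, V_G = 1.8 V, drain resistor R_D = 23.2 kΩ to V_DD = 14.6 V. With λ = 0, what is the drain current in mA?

V_GS = V_G = 1.8 V, so V_ov = 1.8 − 1.1 = 0.7 V.
Assume saturation: I_D = ½ k_n V_ov² = 0.5 × 4.65 × 0.7² = 1.14 mA, giving V_DS = V_DD − I_D R_D = 14.6 − 1.14 × 23.2 = -11.8 V.
But -11.8 V < V_ov = 0.7 V, so the device is actually in triode.
In triode I_D = k_n[V_ov V_DS − ½ V_DS²] and I_D = (V_DD − V_DS)/R_D. Equating: 53.9 V_DS² − 76.52 V_DS + 14.6 = 0, giving V_DS = 0.227 V (the root below V_ov).
I_D = (14.6 − 0.227) / 23.2 = 0.62 mA.

I_D = 0.620 mA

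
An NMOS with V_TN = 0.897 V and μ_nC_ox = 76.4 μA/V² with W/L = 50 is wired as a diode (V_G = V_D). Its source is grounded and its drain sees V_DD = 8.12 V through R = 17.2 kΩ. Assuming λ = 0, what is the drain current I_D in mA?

I_D = 0.394 mA

With gate tied to drain, V_GS = V_DS ≥ V_GS − V_TN, so the device is in saturation.
k_n = μ_nC_ox · (W/L) = 3.82 mA/V².
KCL at the drain: ½ k_n (V_GS − V_TN)² = (V_DD − V_GS)/R.
Let x = V_GS − 0.897. Then 32.9 x² + x − 7.223 = 0, giving x = 0.454 V (positive root), so V_GS = 1.35 V.
I_D = (V_DD − V_GS)/R = (8.12 − 1.35) / 17.2 = 0.394 mA.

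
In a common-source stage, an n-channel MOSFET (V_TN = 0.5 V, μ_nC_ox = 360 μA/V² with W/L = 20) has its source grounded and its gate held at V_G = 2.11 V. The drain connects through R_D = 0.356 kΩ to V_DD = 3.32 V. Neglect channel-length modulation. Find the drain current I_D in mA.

V_GS = V_G = 2.11 V, so V_ov = 2.11 − 0.5 = 1.61 V.
k_n = μ_nC_ox · (W/L) = 7.2 mA/V².
Assume saturation: I_D = ½ k_n V_ov² = 0.5 × 7.2 × 1.61² = 9.33 mA, giving V_DS = V_DD − I_D R_D = 3.32 − 9.33 × 0.356 = -0.00204 V.
But -0.00204 V < V_ov = 1.61 V, so the device is actually in triode.
In triode I_D = k_n[V_ov V_DS − ½ V_DS²] and I_D = (V_DD − V_DS)/R_D. Equating: 1.28 V_DS² − 5.127 V_DS + 3.32 = 0, giving V_DS = 0.813 V (the root below V_ov).
I_D = (3.32 − 0.813) / 0.356 = 7.04 mA.

I_D = 7.04 mA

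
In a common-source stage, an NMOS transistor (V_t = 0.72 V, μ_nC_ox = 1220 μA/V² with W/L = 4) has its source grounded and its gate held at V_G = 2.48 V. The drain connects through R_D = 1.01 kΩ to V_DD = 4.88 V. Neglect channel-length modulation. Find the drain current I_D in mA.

I_D = 4.24 mA

V_GS = V_G = 2.48 V, so V_ov = 2.48 − 0.72 = 1.76 V.
k_n = μ_nC_ox · (W/L) = 4.88 mA/V².
Assume saturation: I_D = ½ k_n V_ov² = 0.5 × 4.88 × 1.76² = 7.56 mA, giving V_DS = V_DD − I_D R_D = 4.88 − 7.56 × 1.01 = -2.75 V.
But -2.75 V < V_ov = 1.76 V, so the device is actually in triode.
In triode I_D = k_n[V_ov V_DS − ½ V_DS²] and I_D = (V_DD − V_DS)/R_D. Equating: 2.46 V_DS² − 9.675 V_DS + 4.88 = 0, giving V_DS = 0.594 V (the root below V_ov).
I_D = (4.88 − 0.594) / 1.01 = 4.24 mA.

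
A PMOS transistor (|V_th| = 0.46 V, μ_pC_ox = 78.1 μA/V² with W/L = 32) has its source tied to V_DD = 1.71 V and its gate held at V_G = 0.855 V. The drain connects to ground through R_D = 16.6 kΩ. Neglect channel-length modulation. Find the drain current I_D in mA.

V_SG = V_DD − V_G = 1.71 − 0.855 = 0.855 V, so V_ov = 0.855 − 0.46 = 0.395 V.
k_p = μ_pC_ox · (W/L) = 2.499 mA/V².
Assume saturation: I_D = ½ k_p V_ov² = 0.5 × 2.499 × 0.395² = 0.195 mA, giving V_SD = V_DD − I_D R_D = 1.71 − 0.195 × 16.6 = -1.53 V.
But -1.53 V < V_ov = 0.395 V, so the device is actually in triode.
In triode I_D = k_p[V_ov V_SD − ½ V_SD²] and I_D = (V_DD − V_SD)/R_D. Equating: 20.7 V_SD² − 17.39 V_SD + 1.71 = 0, giving V_SD = 0.114 V (the root below V_ov).
I_D = (1.71 − 0.114) / 16.6 = 0.0962 mA.

I_D = 0.0962 mA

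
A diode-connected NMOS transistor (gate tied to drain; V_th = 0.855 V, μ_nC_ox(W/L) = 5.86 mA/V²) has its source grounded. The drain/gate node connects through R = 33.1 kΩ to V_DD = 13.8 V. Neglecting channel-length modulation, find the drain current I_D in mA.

I_D = 0.380 mA

With gate tied to drain, V_GS = V_DS ≥ V_GS − V_th, so the device is in saturation.
KCL at the drain: ½ k_n (V_GS − V_th)² = (V_DD − V_GS)/R.
Let x = V_GS − 0.855. Then 97 x² + x − 12.95 = 0, giving x = 0.36 V (positive root), so V_GS = 1.22 V.
I_D = (V_DD − V_GS)/R = (13.8 − 1.22) / 33.1 = 0.38 mA.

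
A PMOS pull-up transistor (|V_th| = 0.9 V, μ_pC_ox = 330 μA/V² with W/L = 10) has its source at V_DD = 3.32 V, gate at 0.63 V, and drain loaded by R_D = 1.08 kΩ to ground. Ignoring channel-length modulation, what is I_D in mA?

V_SG = V_DD − V_G = 3.32 − 0.63 = 2.69 V, so V_ov = 2.69 − 0.9 = 1.79 V.
k_p = μ_pC_ox · (W/L) = 3.3 mA/V².
Assume saturation: I_D = ½ k_p V_ov² = 0.5 × 3.3 × 1.79² = 5.29 mA, giving V_SD = V_DD − I_D R_D = 3.32 − 5.29 × 1.08 = -2.39 V.
But -2.39 V < V_ov = 1.79 V, so the device is actually in triode.
In triode I_D = k_p[V_ov V_SD − ½ V_SD²] and I_D = (V_DD − V_SD)/R_D. Equating: 1.78 V_SD² − 7.38 V_SD + 3.32 = 0, giving V_SD = 0.514 V (the root below V_ov).
I_D = (3.32 − 0.514) / 1.08 = 2.6 mA.

I_D = 2.60 mA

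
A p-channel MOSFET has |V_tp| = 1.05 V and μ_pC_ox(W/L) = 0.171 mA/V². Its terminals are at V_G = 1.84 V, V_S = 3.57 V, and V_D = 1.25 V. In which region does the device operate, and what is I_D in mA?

Saturation; I_D = 0.0395 mA

V_SG = V_S − V_G = 3.57 − 1.84 = 1.73 V; V_SD = V_S − V_D = 3.57 − 1.25 = 2.32 V.
V_ov = V_SG − |V_tp| = 1.73 − 1.05 = 0.68 V.
Since V_SD = 2.32 V ≥ V_ov = 0.68 V, the device is in saturation.
I_D = ½ k_p V_ov² = 0.5 × 0.171 × 0.68² = 0.0395 mA.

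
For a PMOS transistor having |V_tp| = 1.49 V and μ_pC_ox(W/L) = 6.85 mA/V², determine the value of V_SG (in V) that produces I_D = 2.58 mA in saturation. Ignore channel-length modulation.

V_SG = 2.36 V

In saturation I_D = ½ k_p (V_SG − |V_tp|)², so V_SG − |V_tp| = √(2 I_D / k_p) = √(2 × 2.58 / 6.85) = 0.868 V.
V_SG = 1.49 + 0.868 = 2.36 V.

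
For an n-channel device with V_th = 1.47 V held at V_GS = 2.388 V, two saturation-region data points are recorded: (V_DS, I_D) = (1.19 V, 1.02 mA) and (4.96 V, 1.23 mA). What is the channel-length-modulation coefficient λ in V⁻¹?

With V_GS fixed, I_D ∝ (1 + λ V_DS) in saturation, so I_D2/I_D1 = (1 + λ V_DS2)/(1 + λ V_DS1).
1.23/1.02 = 1.206 = (1 + 4.96 λ)/(1 + 1.19 λ).
Solving: λ (I_D1 V_DS2 − I_D2 V_DS1) = I_D2 − I_D1, so λ = (1.23 − 1.02) / (1.02 × 4.96 − 1.23 × 1.19) = 0.21 / 3.6 = 0.0584 V⁻¹.

λ = 0.0584 V⁻¹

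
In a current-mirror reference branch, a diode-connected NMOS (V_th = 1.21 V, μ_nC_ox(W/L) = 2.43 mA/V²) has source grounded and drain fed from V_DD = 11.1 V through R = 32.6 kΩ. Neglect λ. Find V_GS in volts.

V_GS = 1.70 V

With gate tied to drain, V_GS = V_DS ≥ V_GS − V_th, so the device is in saturation.
KCL at the drain: ½ k_n (V_GS − V_th)² = (V_DD − V_GS)/R.
Let x = V_GS − 1.21. Then 39.6 x² + x − 9.89 = 0, giving x = 0.487 V (positive root), so V_GS = 1.7 V.
I_D = (V_DD − V_GS)/R = (11.1 − 1.7) / 32.6 = 0.288 mA.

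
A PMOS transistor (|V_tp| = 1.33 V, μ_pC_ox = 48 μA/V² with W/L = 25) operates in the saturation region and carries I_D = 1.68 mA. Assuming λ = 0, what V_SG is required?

k_p = μ_pC_ox · (W/L) = 1.2 mA/V².
In saturation I_D = ½ k_p (V_SG − |V_tp|)², so V_SG − |V_tp| = √(2 I_D / k_p) = √(2 × 1.68 / 1.2) = 1.67 V.
V_SG = 1.33 + 1.67 = 3 V.

V_SG = 3.00 V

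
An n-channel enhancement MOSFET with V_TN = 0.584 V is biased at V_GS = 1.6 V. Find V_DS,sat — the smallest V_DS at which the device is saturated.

V_DS,sat = 1.02 V

The boundary between triode and saturation is V_DS = V_GS − V_TN = V_ov.
V_ov = 1.6 − 0.584 = 1.02 V.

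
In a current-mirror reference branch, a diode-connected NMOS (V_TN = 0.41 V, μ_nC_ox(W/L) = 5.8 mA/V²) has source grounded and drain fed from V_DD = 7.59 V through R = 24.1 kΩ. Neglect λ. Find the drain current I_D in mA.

With gate tied to drain, V_GS = V_DS ≥ V_GS − V_TN, so the device is in saturation.
KCL at the drain: ½ k_n (V_GS − V_TN)² = (V_DD − V_GS)/R.
Let x = V_GS − 0.41. Then 69.9 x² + x − 7.18 = 0, giving x = 0.313 V (positive root), so V_GS = 0.723 V.
I_D = (V_DD − V_GS)/R = (7.59 − 0.723) / 24.1 = 0.285 mA.

I_D = 0.285 mA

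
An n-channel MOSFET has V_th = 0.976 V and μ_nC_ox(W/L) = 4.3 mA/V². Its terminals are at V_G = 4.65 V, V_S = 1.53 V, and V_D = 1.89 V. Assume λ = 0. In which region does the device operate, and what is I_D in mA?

V_GS = V_G − V_S = 4.65 − 1.53 = 3.12 V; V_DS = V_D − V_S = 1.89 − 1.53 = 0.36 V.
V_ov = V_GS − V_th = 3.12 − 0.976 = 2.14 V.
Since V_DS = 0.36 V < V_ov = 2.14 V, the device is in the triode region.
I_D = k_n [V_ov · V_DS − ½ V_DS²] = 4.3 × [2.14 × 0.36 − 0.5 × 0.36²] = 3.04 mA.

Triode; I_D = 3.04 mA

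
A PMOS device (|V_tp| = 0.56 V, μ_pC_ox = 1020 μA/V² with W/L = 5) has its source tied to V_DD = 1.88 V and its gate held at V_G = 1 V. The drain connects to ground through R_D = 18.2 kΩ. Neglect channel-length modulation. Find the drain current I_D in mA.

V_SG = V_DD − V_G = 1.88 − 1 = 0.88 V, so V_ov = 0.88 − 0.56 = 0.32 V.
k_p = μ_pC_ox · (W/L) = 5.1 mA/V².
Assume saturation: I_D = ½ k_p V_ov² = 0.5 × 5.1 × 0.32² = 0.261 mA, giving V_SD = V_DD − I_D R_D = 1.88 − 0.261 × 18.2 = -2.87 V.
But -2.87 V < V_ov = 0.32 V, so the device is actually in triode.
In triode I_D = k_p[V_ov V_SD − ½ V_SD²] and I_D = (V_DD − V_SD)/R_D. Equating: 46.4 V_SD² − 30.7 V_SD + 1.88 = 0, giving V_SD = 0.0683 V (the root below V_ov).
I_D = (1.88 − 0.0683) / 18.2 = 0.0995 mA.

I_D = 0.0995 mA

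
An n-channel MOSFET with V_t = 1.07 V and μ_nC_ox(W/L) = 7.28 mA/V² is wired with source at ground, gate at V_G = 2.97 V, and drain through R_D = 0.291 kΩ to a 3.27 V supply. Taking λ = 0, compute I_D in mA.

V_GS = V_G = 2.97 V, so V_ov = 2.97 − 1.07 = 1.9 V.
Assume saturation: I_D = ½ k_n V_ov² = 0.5 × 7.28 × 1.9² = 13.1 mA, giving V_DS = V_DD − I_D R_D = 3.27 − 13.1 × 0.291 = -0.554 V.
But -0.554 V < V_ov = 1.9 V, so the device is actually in triode.
In triode I_D = k_n[V_ov V_DS − ½ V_DS²] and I_D = (V_DD − V_DS)/R_D. Equating: 1.06 V_DS² − 5.025 V_DS + 3.27 = 0, giving V_DS = 0.778 V (the root below V_ov).
I_D = (3.27 − 0.778) / 0.291 = 8.56 mA.

I_D = 8.56 mA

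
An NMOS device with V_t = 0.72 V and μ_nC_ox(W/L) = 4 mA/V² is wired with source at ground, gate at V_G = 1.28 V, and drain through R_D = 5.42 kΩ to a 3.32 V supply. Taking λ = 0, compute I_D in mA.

I_D = 0.546 mA

V_GS = V_G = 1.28 V, so V_ov = 1.28 − 0.72 = 0.56 V.
Assume saturation: I_D = ½ k_n V_ov² = 0.5 × 4 × 0.56² = 0.627 mA, giving V_DS = V_DD − I_D R_D = 3.32 − 0.627 × 5.42 = -0.0794 V.
But -0.0794 V < V_ov = 0.56 V, so the device is actually in triode.
In triode I_D = k_n[V_ov V_DS − ½ V_DS²] and I_D = (V_DD − V_DS)/R_D. Equating: 10.8 V_DS² − 13.14 V_DS + 3.32 = 0, giving V_DS = 0.359 V (the root below V_ov).
I_D = (3.32 − 0.359) / 5.42 = 0.546 mA.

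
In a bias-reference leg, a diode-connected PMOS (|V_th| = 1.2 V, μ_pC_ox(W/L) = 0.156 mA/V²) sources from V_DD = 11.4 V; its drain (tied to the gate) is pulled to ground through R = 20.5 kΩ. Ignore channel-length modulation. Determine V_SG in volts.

V_SG = 3.43 V

With gate tied to drain, V_SG = V_SD ≥ V_SG − |V_th|, so the device is in saturation.
KCL at the drain: ½ k_p (V_SG − |V_th|)² = (V_DD − V_SG)/R.
Let x = V_SG − 1.2. Then 1.6 x² + x − 10.2 = 0, giving x = 2.23 V (positive root), so V_SG = 3.43 V.
I_D = (V_DD − V_SG)/R = (11.4 − 3.43) / 20.5 = 0.389 mA.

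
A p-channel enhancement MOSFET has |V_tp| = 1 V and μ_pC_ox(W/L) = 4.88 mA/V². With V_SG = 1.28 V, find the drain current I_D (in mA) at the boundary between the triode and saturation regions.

At the boundary V_SD = V_ov = V_SG − |V_tp| = 1.28 − 1 = 0.28 V.
I_D = ½ k_p V_ov² = 0.5 × 4.88 × 0.28² = 0.191 mA.

I_D = 0.191 mA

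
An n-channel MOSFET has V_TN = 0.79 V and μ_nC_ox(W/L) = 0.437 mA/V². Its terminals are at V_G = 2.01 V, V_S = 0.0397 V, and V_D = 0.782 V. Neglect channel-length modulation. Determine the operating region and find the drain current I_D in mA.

Triode; I_D = 0.262 mA

V_GS = V_G − V_S = 2.01 − 0.0397 = 1.97 V; V_DS = V_D − V_S = 0.782 − 0.0397 = 0.742 V.
V_ov = V_GS − V_TN = 1.97 − 0.79 = 1.18 V.
Since V_DS = 0.742 V < V_ov = 1.18 V, the device is in the triode region.
I_D = k_n [V_ov · V_DS − ½ V_DS²] = 0.437 × [1.18 × 0.742 − 0.5 × 0.742²] = 0.262 mA.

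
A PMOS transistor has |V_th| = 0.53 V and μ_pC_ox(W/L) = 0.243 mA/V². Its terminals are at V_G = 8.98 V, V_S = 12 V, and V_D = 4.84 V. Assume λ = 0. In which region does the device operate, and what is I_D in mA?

Saturation; I_D = 0.753 mA

V_SG = V_S − V_G = 12 − 8.98 = 3.02 V; V_SD = V_S − V_D = 12 − 4.84 = 7.16 V.
V_ov = V_SG − |V_th| = 3.02 − 0.53 = 2.49 V.
Since V_SD = 7.16 V ≥ V_ov = 2.49 V, the device is in saturation.
I_D = ½ k_p V_ov² = 0.5 × 0.243 × 2.49² = 0.753 mA.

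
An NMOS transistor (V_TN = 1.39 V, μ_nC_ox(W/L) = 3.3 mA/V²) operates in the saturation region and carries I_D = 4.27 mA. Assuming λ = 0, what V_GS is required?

V_GS = 3.00 V

In saturation I_D = ½ k_n (V_GS − V_TN)², so V_GS − V_TN = √(2 I_D / k_n) = √(2 × 4.27 / 3.3) = 1.61 V.
V_GS = 1.39 + 1.61 = 3 V.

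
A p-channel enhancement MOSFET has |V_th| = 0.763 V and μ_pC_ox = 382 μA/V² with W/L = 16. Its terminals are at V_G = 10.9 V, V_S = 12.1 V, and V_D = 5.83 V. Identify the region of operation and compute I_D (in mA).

Saturation; I_D = 0.584 mA

V_SG = V_S − V_G = 12.1 − 10.9 = 1.2 V; V_SD = V_S − V_D = 12.1 − 5.83 = 6.27 V.
k_p = μ_pC_ox · (W/L) = 6.112 mA/V².
V_ov = V_SG − |V_th| = 1.2 − 0.763 = 0.437 V.
Since V_SD = 6.27 V ≥ V_ov = 0.437 V, the device is in saturation.
I_D = ½ k_p V_ov² = 0.5 × 6.112 × 0.437² = 0.584 mA.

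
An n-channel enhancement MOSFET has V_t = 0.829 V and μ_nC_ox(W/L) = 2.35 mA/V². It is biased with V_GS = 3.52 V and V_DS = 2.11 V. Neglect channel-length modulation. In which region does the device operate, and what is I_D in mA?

Triode; I_D = 8.11 mA

V_ov = V_GS − V_t = 3.52 − 0.829 = 2.69 V.
Since V_DS = 2.11 V < V_ov = 2.69 V, the device is in the triode region.
I_D = k_n [V_ov · V_DS − ½ V_DS²] = 2.35 × [2.69 × 2.11 − 0.5 × 2.11²] = 8.11 mA.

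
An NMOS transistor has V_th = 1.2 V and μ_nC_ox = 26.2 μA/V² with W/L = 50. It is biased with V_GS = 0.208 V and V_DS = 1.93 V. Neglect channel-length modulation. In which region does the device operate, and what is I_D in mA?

Cutoff; I_D = 0 mA

V_GS = 0.208 V < V_th = 1.2 V, so the transistor is in cutoff.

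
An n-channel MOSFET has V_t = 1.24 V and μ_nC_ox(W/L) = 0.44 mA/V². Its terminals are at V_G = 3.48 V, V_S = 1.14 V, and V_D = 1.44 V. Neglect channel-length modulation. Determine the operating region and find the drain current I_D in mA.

Triode; I_D = 0.125 mA

V_GS = V_G − V_S = 3.48 − 1.14 = 2.34 V; V_DS = V_D − V_S = 1.44 − 1.14 = 0.3 V.
V_ov = V_GS − V_t = 2.34 − 1.24 = 1.1 V.
Since V_DS = 0.3 V < V_ov = 1.1 V, the device is in the triode region.
I_D = k_n [V_ov · V_DS − ½ V_DS²] = 0.44 × [1.1 × 0.3 − 0.5 × 0.3²] = 0.125 mA.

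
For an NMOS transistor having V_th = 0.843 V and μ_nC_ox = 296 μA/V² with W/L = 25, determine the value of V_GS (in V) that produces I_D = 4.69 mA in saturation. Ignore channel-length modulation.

V_GS = 1.97 V

k_n = μ_nC_ox · (W/L) = 7.4 mA/V².
In saturation I_D = ½ k_n (V_GS − V_th)², so V_GS − V_th = √(2 I_D / k_n) = √(2 × 4.69 / 7.4) = 1.13 V.
V_GS = 0.843 + 1.13 = 1.97 V.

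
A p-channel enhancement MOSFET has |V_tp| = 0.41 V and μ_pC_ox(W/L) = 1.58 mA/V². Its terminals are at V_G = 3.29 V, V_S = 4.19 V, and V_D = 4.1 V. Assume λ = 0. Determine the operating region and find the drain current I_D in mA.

V_SG = V_S − V_G = 4.19 − 3.29 = 0.9 V; V_SD = V_S − V_D = 4.19 − 4.1 = 0.09 V.
V_ov = V_SG − |V_tp| = 0.9 − 0.41 = 0.49 V.
Since V_SD = 0.09 V < V_ov = 0.49 V, the device is in the triode region.
I_D = k_p [V_ov · V_SD − ½ V_SD²] = 1.58 × [0.49 × 0.09 − 0.5 × 0.09²] = 0.0633 mA.

Triode; I_D = 0.0633 mA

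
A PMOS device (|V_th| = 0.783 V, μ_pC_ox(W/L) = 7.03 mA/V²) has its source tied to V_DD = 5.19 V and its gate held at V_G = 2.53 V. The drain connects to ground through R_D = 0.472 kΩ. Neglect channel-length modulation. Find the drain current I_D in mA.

V_SG = V_DD − V_G = 5.19 − 2.53 = 2.66 V, so V_ov = 2.66 − 0.783 = 1.88 V.
Assume saturation: I_D = ½ k_p V_ov² = 0.5 × 7.03 × 1.88² = 12.4 mA, giving V_SD = V_DD − I_D R_D = 5.19 − 12.4 × 0.472 = -0.655 V.
But -0.655 V < V_ov = 1.88 V, so the device is actually in triode.
In triode I_D = k_p[V_ov V_SD − ½ V_SD²] and I_D = (V_DD − V_SD)/R_D. Equating: 1.66 V_SD² − 7.228 V_SD + 5.19 = 0, giving V_SD = 0.907 V (the root below V_ov).
I_D = (5.19 − 0.907) / 0.472 = 9.07 mA.

I_D = 9.07 mA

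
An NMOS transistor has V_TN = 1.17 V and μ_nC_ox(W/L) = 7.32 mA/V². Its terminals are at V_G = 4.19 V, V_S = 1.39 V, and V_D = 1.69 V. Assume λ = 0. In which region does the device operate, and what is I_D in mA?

Triode; I_D = 3.25 mA

V_GS = V_G − V_S = 4.19 − 1.39 = 2.8 V; V_DS = V_D − V_S = 1.69 − 1.39 = 0.3 V.
V_ov = V_GS − V_TN = 2.8 − 1.17 = 1.63 V.
Since V_DS = 0.3 V < V_ov = 1.63 V, the device is in the triode region.
I_D = k_n [V_ov · V_DS − ½ V_DS²] = 7.32 × [1.63 × 0.3 − 0.5 × 0.3²] = 3.25 mA.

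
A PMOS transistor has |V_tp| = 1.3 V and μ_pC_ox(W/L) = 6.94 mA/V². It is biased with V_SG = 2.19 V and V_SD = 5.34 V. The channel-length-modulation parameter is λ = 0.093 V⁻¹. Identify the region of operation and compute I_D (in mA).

V_ov = V_SG − |V_tp| = 2.19 − 1.3 = 0.89 V.
Since V_SD = 5.34 V ≥ V_ov = 0.89 V, the device is in saturation.
I_D = ½ k_p V_ov² (1 + λ V_SD) = 0.5 × 6.94 × 0.89² × (1 + 0.093 × 5.34) = 4.11 mA.

Saturation; I_D = 4.11 mA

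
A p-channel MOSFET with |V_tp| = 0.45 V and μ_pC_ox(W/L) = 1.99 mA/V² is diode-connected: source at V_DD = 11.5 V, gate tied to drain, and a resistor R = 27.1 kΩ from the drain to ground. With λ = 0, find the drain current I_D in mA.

With gate tied to drain, V_SG = V_SD ≥ V_SG − |V_tp|, so the device is in saturation.
KCL at the drain: ½ k_p (V_SG − |V_tp|)² = (V_DD − V_SG)/R.
Let x = V_SG − 0.45. Then 27 x² + x − 11.05 = 0, giving x = 0.622 V (positive root), so V_SG = 1.07 V.
I_D = (V_DD − V_SG)/R = (11.5 − 1.07) / 27.1 = 0.385 mA.

I_D = 0.385 mA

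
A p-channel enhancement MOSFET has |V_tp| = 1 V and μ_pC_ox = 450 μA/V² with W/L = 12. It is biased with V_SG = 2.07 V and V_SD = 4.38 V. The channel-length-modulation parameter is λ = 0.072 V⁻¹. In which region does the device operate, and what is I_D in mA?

Saturation; I_D = 4.07 mA

k_p = μ_pC_ox · (W/L) = 5.4 mA/V².
V_ov = V_SG − |V_tp| = 2.07 − 1 = 1.07 V.
Since V_SD = 4.38 V ≥ V_ov = 1.07 V, the device is in saturation.
I_D = ½ k_p V_ov² (1 + λ V_SD) = 0.5 × 5.4 × 1.07² × (1 + 0.072 × 4.38) = 4.07 mA.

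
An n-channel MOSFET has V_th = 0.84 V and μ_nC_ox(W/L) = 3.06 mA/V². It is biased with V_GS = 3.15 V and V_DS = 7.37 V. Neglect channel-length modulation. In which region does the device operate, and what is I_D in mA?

Saturation; I_D = 8.16 mA

V_ov = V_GS − V_th = 3.15 − 0.84 = 2.31 V.
Since V_DS = 7.37 V ≥ V_ov = 2.31 V, the device is in saturation.
I_D = ½ k_n V_ov² = 0.5 × 3.06 × 2.31² = 8.16 mA.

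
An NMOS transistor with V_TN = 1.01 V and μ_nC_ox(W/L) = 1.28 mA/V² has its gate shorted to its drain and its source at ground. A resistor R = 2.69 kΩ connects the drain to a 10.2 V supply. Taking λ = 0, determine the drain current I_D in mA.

With gate tied to drain, V_GS = V_DS ≥ V_GS − V_TN, so the device is in saturation.
KCL at the drain: ½ k_n (V_GS − V_TN)² = (V_DD − V_GS)/R.
Let x = V_GS − 1.01. Then 1.72 x² + x − 9.19 = 0, giving x = 2.04 V (positive root), so V_GS = 3.05 V.
I_D = (V_DD − V_GS)/R = (10.2 − 3.05) / 2.69 = 2.66 mA.

I_D = 2.66 mA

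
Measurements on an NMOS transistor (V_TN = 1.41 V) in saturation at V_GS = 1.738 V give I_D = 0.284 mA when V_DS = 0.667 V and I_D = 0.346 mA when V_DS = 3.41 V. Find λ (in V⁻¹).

With V_GS fixed, I_D ∝ (1 + λ V_DS) in saturation, so I_D2/I_D1 = (1 + λ V_DS2)/(1 + λ V_DS1).
0.346/0.284 = 1.218 = (1 + 3.41 λ)/(1 + 0.667 λ).
Solving: λ (I_D1 V_DS2 − I_D2 V_DS1) = I_D2 − I_D1, so λ = (0.346 − 0.284) / (0.284 × 3.41 − 0.346 × 0.667) = 0.062 / 0.738 = 0.084 V⁻¹.

λ = 0.0840 V⁻¹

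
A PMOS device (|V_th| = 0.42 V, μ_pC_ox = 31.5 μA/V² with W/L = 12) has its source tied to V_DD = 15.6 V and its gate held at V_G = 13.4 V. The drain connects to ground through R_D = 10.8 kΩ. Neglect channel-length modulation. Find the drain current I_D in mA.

V_SG = V_DD − V_G = 15.6 − 13.4 = 2.2 V, so V_ov = 2.2 − 0.42 = 1.78 V.
k_p = μ_pC_ox · (W/L) = 0.378 mA/V².
Assume saturation: I_D = ½ k_p V_ov² = 0.5 × 0.378 × 1.78² = 0.599 mA, giving V_SD = V_DD − I_D R_D = 15.6 − 0.599 × 10.8 = 9.13 V.
V_SD = 9.13 V ≥ V_ov = 1.78 V, confirming saturation.

I_D = 0.599 mA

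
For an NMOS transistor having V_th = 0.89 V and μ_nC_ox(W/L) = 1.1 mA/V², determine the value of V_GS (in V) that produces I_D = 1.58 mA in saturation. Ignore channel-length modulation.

V_GS = 2.58 V

In saturation I_D = ½ k_n (V_GS − V_th)², so V_GS − V_th = √(2 I_D / k_n) = √(2 × 1.58 / 1.1) = 1.69 V.
V_GS = 0.89 + 1.69 = 2.58 V.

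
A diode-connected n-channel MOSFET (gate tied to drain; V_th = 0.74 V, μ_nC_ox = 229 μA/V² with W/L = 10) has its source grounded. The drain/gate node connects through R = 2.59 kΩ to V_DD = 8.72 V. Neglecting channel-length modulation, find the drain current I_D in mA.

With gate tied to drain, V_GS = V_DS ≥ V_GS − V_th, so the device is in saturation.
k_n = μ_nC_ox · (W/L) = 2.29 mA/V².
KCL at the drain: ½ k_n (V_GS − V_th)² = (V_DD − V_GS)/R.
Let x = V_GS − 0.74. Then 2.97 x² + x − 7.98 = 0, giving x = 1.48 V (positive root), so V_GS = 2.22 V.
I_D = (V_DD − V_GS)/R = (8.72 − 2.22) / 2.59 = 2.51 mA.

I_D = 2.51 mA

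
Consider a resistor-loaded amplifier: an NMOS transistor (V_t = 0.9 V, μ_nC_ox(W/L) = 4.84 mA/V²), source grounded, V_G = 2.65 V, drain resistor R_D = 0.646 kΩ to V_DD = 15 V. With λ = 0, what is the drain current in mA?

I_D = 7.41 mA

V_GS = V_G = 2.65 V, so V_ov = 2.65 − 0.9 = 1.75 V.
Assume saturation: I_D = ½ k_n V_ov² = 0.5 × 4.84 × 1.75² = 7.41 mA, giving V_DS = V_DD − I_D R_D = 15 − 7.41 × 0.646 = 10.2 V.
V_DS = 10.2 V ≥ V_ov = 1.75 V, confirming saturation.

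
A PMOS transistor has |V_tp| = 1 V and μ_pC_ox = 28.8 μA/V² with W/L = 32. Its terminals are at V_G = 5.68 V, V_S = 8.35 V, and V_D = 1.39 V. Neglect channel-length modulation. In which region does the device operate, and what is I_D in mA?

Saturation; I_D = 1.29 mA

V_SG = V_S − V_G = 8.35 − 5.68 = 2.67 V; V_SD = V_S − V_D = 8.35 − 1.39 = 6.96 V.
k_p = μ_pC_ox · (W/L) = 0.9216 mA/V².
V_ov = V_SG − |V_tp| = 2.67 − 1 = 1.67 V.
Since V_SD = 6.96 V ≥ V_ov = 1.67 V, the device is in saturation.
I_D = ½ k_p V_ov² = 0.5 × 0.9216 × 1.67² = 1.29 mA.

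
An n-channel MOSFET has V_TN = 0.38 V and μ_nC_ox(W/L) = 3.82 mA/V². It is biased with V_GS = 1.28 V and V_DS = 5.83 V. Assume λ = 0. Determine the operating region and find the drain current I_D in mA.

V_ov = V_GS − V_TN = 1.28 − 0.38 = 0.9 V.
Since V_DS = 5.83 V ≥ V_ov = 0.9 V, the device is in saturation.
I_D = ½ k_n V_ov² = 0.5 × 3.82 × 0.9² = 1.55 mA.

Saturation; I_D = 1.55 mA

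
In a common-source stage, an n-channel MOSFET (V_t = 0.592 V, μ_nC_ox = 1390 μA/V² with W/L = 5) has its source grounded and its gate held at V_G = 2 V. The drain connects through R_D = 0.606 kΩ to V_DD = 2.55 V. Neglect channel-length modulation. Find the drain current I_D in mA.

V_GS = V_G = 2 V, so V_ov = 2 − 0.592 = 1.41 V.
k_n = μ_nC_ox · (W/L) = 6.95 mA/V².
Assume saturation: I_D = ½ k_n V_ov² = 0.5 × 6.95 × 1.41² = 6.89 mA, giving V_DS = V_DD − I_D R_D = 2.55 − 6.89 × 0.606 = -1.62 V.
But -1.62 V < V_ov = 1.41 V, so the device is actually in triode.
In triode I_D = k_n[V_ov V_DS − ½ V_DS²] and I_D = (V_DD − V_DS)/R_D. Equating: 2.11 V_DS² − 6.93 V_DS + 2.55 = 0, giving V_DS = 0.422 V (the root below V_ov).
I_D = (2.55 − 0.422) / 0.606 = 3.51 mA.

I_D = 3.51 mA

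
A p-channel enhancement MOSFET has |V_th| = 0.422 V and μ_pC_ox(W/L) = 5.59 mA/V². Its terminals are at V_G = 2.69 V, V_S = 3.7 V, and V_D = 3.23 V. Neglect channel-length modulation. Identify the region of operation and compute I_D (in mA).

Triode; I_D = 0.927 mA

V_SG = V_S − V_G = 3.7 − 2.69 = 1.01 V; V_SD = V_S − V_D = 3.7 − 3.23 = 0.47 V.
V_ov = V_SG − |V_th| = 1.01 − 0.422 = 0.588 V.
Since V_SD = 0.47 V < V_ov = 0.588 V, the device is in the triode region.
I_D = k_p [V_ov · V_SD − ½ V_SD²] = 5.59 × [0.588 × 0.47 − 0.5 × 0.47²] = 0.927 mA.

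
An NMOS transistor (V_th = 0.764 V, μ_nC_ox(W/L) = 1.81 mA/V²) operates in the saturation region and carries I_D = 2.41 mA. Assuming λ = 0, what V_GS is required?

V_GS = 2.40 V

In saturation I_D = ½ k_n (V_GS − V_th)², so V_GS − V_th = √(2 I_D / k_n) = √(2 × 2.41 / 1.81) = 1.63 V.
V_GS = 0.764 + 1.63 = 2.4 V.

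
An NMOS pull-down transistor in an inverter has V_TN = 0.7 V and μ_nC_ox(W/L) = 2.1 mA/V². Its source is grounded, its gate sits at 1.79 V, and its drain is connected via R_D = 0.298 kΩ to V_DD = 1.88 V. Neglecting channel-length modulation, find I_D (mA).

V_GS = V_G = 1.79 V, so V_ov = 1.79 − 0.7 = 1.09 V.
Assume saturation: I_D = ½ k_n V_ov² = 0.5 × 2.1 × 1.09² = 1.25 mA, giving V_DS = V_DD − I_D R_D = 1.88 − 1.25 × 0.298 = 1.51 V.
V_DS = 1.51 V ≥ V_ov = 1.09 V, confirming saturation.

I_D = 1.25 mA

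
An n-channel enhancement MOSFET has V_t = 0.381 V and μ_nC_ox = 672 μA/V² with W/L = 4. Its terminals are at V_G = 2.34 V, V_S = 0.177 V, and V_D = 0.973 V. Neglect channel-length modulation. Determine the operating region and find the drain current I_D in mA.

Triode; I_D = 2.96 mA

V_GS = V_G − V_S = 2.34 − 0.177 = 2.16 V; V_DS = V_D − V_S = 0.973 − 0.177 = 0.796 V.
k_n = μ_nC_ox · (W/L) = 2.688 mA/V².
V_ov = V_GS − V_t = 2.16 − 0.381 = 1.78 V.
Since V_DS = 0.796 V < V_ov = 1.78 V, the device is in the triode region.
I_D = k_n [V_ov · V_DS − ½ V_DS²] = 2.688 × [1.78 × 0.796 − 0.5 × 0.796²] = 2.96 mA.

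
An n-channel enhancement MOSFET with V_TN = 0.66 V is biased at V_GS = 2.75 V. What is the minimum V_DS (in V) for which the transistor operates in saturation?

The boundary between triode and saturation is V_DS = V_GS − V_TN = V_ov.
V_ov = 2.75 − 0.66 = 2.09 V.

V_DS,sat = 2.09 V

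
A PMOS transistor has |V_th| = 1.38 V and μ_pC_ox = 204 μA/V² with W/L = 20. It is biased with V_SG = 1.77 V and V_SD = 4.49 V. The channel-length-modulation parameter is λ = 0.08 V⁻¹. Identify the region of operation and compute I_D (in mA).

k_p = μ_pC_ox · (W/L) = 4.08 mA/V².
V_ov = V_SG − |V_th| = 1.77 − 1.38 = 0.39 V.
Since V_SD = 4.49 V ≥ V_ov = 0.39 V, the device is in saturation.
I_D = ½ k_p V_ov² (1 + λ V_SD) = 0.5 × 4.08 × 0.39² × (1 + 0.08 × 4.49) = 0.422 mA.

Saturation; I_D = 0.422 mA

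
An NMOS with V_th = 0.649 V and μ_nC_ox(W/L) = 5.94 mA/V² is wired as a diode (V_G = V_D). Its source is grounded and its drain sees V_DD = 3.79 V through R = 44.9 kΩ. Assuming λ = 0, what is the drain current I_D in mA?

I_D = 0.0666 mA

With gate tied to drain, V_GS = V_DS ≥ V_GS − V_th, so the device is in saturation.
KCL at the drain: ½ k_n (V_GS − V_th)² = (V_DD − V_GS)/R.
Let x = V_GS − 0.649. Then 133 x² + x − 3.141 = 0, giving x = 0.15 V (positive root), so V_GS = 0.799 V.
I_D = (V_DD − V_GS)/R = (3.79 − 0.799) / 44.9 = 0.0666 mA.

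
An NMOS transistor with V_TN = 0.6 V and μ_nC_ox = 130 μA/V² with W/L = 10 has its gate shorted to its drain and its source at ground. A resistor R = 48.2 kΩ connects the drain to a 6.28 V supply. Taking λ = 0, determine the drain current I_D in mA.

With gate tied to drain, V_GS = V_DS ≥ V_GS − V_TN, so the device is in saturation.
k_n = μ_nC_ox · (W/L) = 1.3 mA/V².
KCL at the drain: ½ k_n (V_GS − V_TN)² = (V_DD − V_GS)/R.
Let x = V_GS − 0.6. Then 31.3 x² + x − 5.68 = 0, giving x = 0.41 V (positive root), so V_GS = 1.01 V.
I_D = (V_DD − V_GS)/R = (6.28 − 1.01) / 48.2 = 0.109 mA.

I_D = 0.109 mA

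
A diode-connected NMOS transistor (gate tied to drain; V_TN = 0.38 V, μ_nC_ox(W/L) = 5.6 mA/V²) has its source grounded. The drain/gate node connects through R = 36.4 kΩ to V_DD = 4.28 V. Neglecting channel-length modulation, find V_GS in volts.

V_GS = 0.571 V

With gate tied to drain, V_GS = V_DS ≥ V_GS − V_TN, so the device is in saturation.
KCL at the drain: ½ k_n (V_GS − V_TN)² = (V_DD − V_GS)/R.
Let x = V_GS − 0.38. Then 102 x² + x − 3.9 = 0, giving x = 0.191 V (positive root), so V_GS = 0.571 V.
I_D = (V_DD − V_GS)/R = (4.28 − 0.571) / 36.4 = 0.102 mA.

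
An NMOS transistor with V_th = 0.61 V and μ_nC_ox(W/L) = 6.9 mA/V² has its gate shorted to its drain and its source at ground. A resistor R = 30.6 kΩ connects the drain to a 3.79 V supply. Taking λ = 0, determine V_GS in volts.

With gate tied to drain, V_GS = V_DS ≥ V_GS − V_th, so the device is in saturation.
KCL at the drain: ½ k_n (V_GS − V_th)² = (V_DD − V_GS)/R.
Let x = V_GS − 0.61. Then 106 x² + x − 3.18 = 0, giving x = 0.169 V (positive root), so V_GS = 0.779 V.
I_D = (V_DD − V_GS)/R = (3.79 − 0.779) / 30.6 = 0.0984 mA.

V_GS = 0.779 V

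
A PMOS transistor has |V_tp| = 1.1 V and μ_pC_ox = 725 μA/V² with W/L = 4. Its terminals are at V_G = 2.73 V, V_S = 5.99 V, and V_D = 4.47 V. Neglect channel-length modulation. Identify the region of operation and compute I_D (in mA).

Triode; I_D = 6.17 mA

V_SG = V_S − V_G = 5.99 − 2.73 = 3.26 V; V_SD = V_S − V_D = 5.99 − 4.47 = 1.52 V.
k_p = μ_pC_ox · (W/L) = 2.9 mA/V².
V_ov = V_SG − |V_tp| = 3.26 − 1.1 = 2.16 V.
Since V_SD = 1.52 V < V_ov = 2.16 V, the device is in the triode region.
I_D = k_p [V_ov · V_SD − ½ V_SD²] = 2.9 × [2.16 × 1.52 − 0.5 × 1.52²] = 6.17 mA.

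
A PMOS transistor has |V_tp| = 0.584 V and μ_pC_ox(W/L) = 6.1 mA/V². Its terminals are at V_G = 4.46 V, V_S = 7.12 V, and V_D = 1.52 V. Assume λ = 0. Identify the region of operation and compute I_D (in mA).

V_SG = V_S − V_G = 7.12 − 4.46 = 2.66 V; V_SD = V_S − V_D = 7.12 − 1.52 = 5.6 V.
V_ov = V_SG − |V_tp| = 2.66 − 0.584 = 2.08 V.
Since V_SD = 5.6 V ≥ V_ov = 2.08 V, the device is in saturation.
I_D = ½ k_p V_ov² = 0.5 × 6.1 × 2.08² = 13.1 mA.

Saturation; I_D = 13.1 mA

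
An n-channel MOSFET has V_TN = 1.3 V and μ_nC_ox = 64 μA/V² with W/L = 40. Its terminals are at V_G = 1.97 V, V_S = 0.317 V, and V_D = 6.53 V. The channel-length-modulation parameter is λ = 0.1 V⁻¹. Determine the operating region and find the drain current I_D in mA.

V_GS = V_G − V_S = 1.97 − 0.317 = 1.65 V; V_DS = V_D − V_S = 6.53 − 0.317 = 6.21 V.
k_n = μ_nC_ox · (W/L) = 2.56 mA/V².
V_ov = V_GS − V_TN = 1.65 − 1.3 = 0.353 V.
Since V_DS = 6.21 V ≥ V_ov = 0.353 V, the device is in saturation.
I_D = ½ k_n V_ov² (1 + λ V_DS) = 0.5 × 2.56 × 0.353² × (1 + 0.1 × 6.21) = 0.259 mA.

Saturation; I_D = 0.259 mA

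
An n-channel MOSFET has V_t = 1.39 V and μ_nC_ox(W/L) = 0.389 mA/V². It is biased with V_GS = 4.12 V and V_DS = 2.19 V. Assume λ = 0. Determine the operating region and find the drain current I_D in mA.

Triode; I_D = 1.39 mA

V_ov = V_GS − V_t = 4.12 − 1.39 = 2.73 V.
Since V_DS = 2.19 V < V_ov = 2.73 V, the device is in the triode region.
I_D = k_n [V_ov · V_DS − ½ V_DS²] = 0.389 × [2.73 × 2.19 − 0.5 × 2.19²] = 1.39 mA.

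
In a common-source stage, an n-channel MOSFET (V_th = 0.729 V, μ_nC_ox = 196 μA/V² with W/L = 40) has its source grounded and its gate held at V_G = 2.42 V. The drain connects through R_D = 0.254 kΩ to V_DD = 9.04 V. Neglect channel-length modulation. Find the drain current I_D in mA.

I_D = 11.2 mA

V_GS = V_G = 2.42 V, so V_ov = 2.42 − 0.729 = 1.69 V.
k_n = μ_nC_ox · (W/L) = 7.84 mA/V².
Assume saturation: I_D = ½ k_n V_ov² = 0.5 × 7.84 × 1.69² = 11.2 mA, giving V_DS = V_DD − I_D R_D = 9.04 − 11.2 × 0.254 = 6.19 V.
V_DS = 6.19 V ≥ V_ov = 1.69 V, confirming saturation.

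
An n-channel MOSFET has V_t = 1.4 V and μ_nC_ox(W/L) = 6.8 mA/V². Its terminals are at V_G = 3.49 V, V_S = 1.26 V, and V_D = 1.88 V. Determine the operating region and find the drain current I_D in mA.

V_GS = V_G − V_S = 3.49 − 1.26 = 2.23 V; V_DS = V_D − V_S = 1.88 − 1.26 = 0.62 V.
V_ov = V_GS − V_t = 2.23 − 1.4 = 0.83 V.
Since V_DS = 0.62 V < V_ov = 0.83 V, the device is in the triode region.
I_D = k_n [V_ov · V_DS − ½ V_DS²] = 6.8 × [0.83 × 0.62 − 0.5 × 0.62²] = 2.19 mA.

Triode; I_D = 2.19 mA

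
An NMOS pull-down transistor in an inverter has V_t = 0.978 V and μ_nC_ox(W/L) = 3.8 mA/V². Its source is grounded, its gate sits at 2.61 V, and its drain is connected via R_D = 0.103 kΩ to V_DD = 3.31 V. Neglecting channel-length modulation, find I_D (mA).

I_D = 5.06 mA

V_GS = V_G = 2.61 V, so V_ov = 2.61 − 0.978 = 1.63 V.
Assume saturation: I_D = ½ k_n V_ov² = 0.5 × 3.8 × 1.63² = 5.06 mA, giving V_DS = V_DD − I_D R_D = 3.31 − 5.06 × 0.103 = 2.79 V.
V_DS = 2.79 V ≥ V_ov = 1.63 V, confirming saturation.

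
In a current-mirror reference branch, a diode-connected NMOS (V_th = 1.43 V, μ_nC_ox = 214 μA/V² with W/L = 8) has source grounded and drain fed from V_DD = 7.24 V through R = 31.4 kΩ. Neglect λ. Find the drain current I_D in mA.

I_D = 0.171 mA

With gate tied to drain, V_GS = V_DS ≥ V_GS − V_th, so the device is in saturation.
k_n = μ_nC_ox · (W/L) = 1.712 mA/V².
KCL at the drain: ½ k_n (V_GS − V_th)² = (V_DD − V_GS)/R.
Let x = V_GS − 1.43. Then 26.9 x² + x − 5.81 = 0, giving x = 0.447 V (positive root), so V_GS = 1.88 V.
I_D = (V_DD − V_GS)/R = (7.24 − 1.88) / 31.4 = 0.171 mA.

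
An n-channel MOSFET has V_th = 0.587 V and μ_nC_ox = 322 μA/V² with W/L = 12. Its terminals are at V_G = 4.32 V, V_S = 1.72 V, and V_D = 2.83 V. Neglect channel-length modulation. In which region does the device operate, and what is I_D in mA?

Triode; I_D = 6.25 mA

V_GS = V_G − V_S = 4.32 − 1.72 = 2.6 V; V_DS = V_D − V_S = 2.83 − 1.72 = 1.11 V.
k_n = μ_nC_ox · (W/L) = 3.864 mA/V².
V_ov = V_GS − V_th = 2.6 − 0.587 = 2.01 V.
Since V_DS = 1.11 V < V_ov = 2.01 V, the device is in the triode region.
I_D = k_n [V_ov · V_DS − ½ V_DS²] = 3.864 × [2.01 × 1.11 − 0.5 × 1.11²] = 6.25 mA.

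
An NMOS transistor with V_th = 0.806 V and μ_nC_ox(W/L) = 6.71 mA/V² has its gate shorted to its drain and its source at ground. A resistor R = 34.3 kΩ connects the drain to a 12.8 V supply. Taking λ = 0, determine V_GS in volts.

V_GS = 1.12 V

With gate tied to drain, V_GS = V_DS ≥ V_GS − V_th, so the device is in saturation.
KCL at the drain: ½ k_n (V_GS − V_th)² = (V_DD − V_GS)/R.
Let x = V_GS − 0.806. Then 115 x² + x − 11.99 = 0, giving x = 0.319 V (positive root), so V_GS = 1.12 V.
I_D = (V_DD − V_GS)/R = (12.8 − 1.12) / 34.3 = 0.34 mA.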